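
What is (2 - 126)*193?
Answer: -23932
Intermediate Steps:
(2 - 126)*193 = -124*193 = -23932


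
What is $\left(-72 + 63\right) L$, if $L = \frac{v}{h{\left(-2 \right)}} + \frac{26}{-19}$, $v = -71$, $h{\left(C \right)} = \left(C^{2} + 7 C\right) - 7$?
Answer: $- \frac{8163}{323} \approx -25.272$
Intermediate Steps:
$h{\left(C \right)} = -7 + C^{2} + 7 C$
$L = \frac{907}{323}$ ($L = - \frac{71}{-7 + \left(-2\right)^{2} + 7 \left(-2\right)} + \frac{26}{-19} = - \frac{71}{-7 + 4 - 14} + 26 \left(- \frac{1}{19}\right) = - \frac{71}{-17} - \frac{26}{19} = \left(-71\right) \left(- \frac{1}{17}\right) - \frac{26}{19} = \frac{71}{17} - \frac{26}{19} = \frac{907}{323} \approx 2.808$)
$\left(-72 + 63\right) L = \left(-72 + 63\right) \frac{907}{323} = \left(-9\right) \frac{907}{323} = - \frac{8163}{323}$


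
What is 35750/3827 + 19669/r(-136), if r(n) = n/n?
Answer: 75309013/3827 ≈ 19678.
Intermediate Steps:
r(n) = 1
35750/3827 + 19669/r(-136) = 35750/3827 + 19669/1 = 35750*(1/3827) + 19669*1 = 35750/3827 + 19669 = 75309013/3827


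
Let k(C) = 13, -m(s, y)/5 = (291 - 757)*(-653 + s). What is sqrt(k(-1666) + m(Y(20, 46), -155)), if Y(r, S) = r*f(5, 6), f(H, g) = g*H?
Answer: I*sqrt(123477) ≈ 351.39*I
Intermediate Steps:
f(H, g) = H*g
Y(r, S) = 30*r (Y(r, S) = r*(5*6) = r*30 = 30*r)
m(s, y) = -1521490 + 2330*s (m(s, y) = -5*(291 - 757)*(-653 + s) = -(-2330)*(-653 + s) = -5*(304298 - 466*s) = -1521490 + 2330*s)
sqrt(k(-1666) + m(Y(20, 46), -155)) = sqrt(13 + (-1521490 + 2330*(30*20))) = sqrt(13 + (-1521490 + 2330*600)) = sqrt(13 + (-1521490 + 1398000)) = sqrt(13 - 123490) = sqrt(-123477) = I*sqrt(123477)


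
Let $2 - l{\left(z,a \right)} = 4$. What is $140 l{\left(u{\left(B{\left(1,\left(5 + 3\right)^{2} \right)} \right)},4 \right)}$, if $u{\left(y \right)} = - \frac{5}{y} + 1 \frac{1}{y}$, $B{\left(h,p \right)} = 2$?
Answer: $-280$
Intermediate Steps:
$u{\left(y \right)} = - \frac{4}{y}$ ($u{\left(y \right)} = - \frac{5}{y} + \frac{1}{y} = - \frac{4}{y}$)
$l{\left(z,a \right)} = -2$ ($l{\left(z,a \right)} = 2 - 4 = -2$)
$140 l{\left(u{\left(B{\left(1,\left(5 + 3\right)^{2} \right)} \right)},4 \right)} = 140 \left(-2\right) = -280$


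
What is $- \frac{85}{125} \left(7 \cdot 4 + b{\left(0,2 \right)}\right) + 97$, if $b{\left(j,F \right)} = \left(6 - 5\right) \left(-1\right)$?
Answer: $\frac{1966}{25} \approx 78.64$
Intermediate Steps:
$b{\left(j,F \right)} = -1$ ($b{\left(j,F \right)} = 1 \left(-1\right) = -1$)
$- \frac{85}{125} \left(7 \cdot 4 + b{\left(0,2 \right)}\right) + 97 = - \frac{85}{125} \left(7 \cdot 4 - 1\right) + 97 = \left(-85\right) \frac{1}{125} \left(28 - 1\right) + 97 = \left(- \frac{17}{25}\right) 27 + 97 = - \frac{459}{25} + 97 = \frac{1966}{25}$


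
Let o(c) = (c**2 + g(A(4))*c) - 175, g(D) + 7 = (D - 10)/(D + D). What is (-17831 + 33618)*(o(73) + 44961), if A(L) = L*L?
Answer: 12533030921/16 ≈ 7.8331e+8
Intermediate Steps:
A(L) = L**2
g(D) = -7 + (-10 + D)/(2*D) (g(D) = -7 + (D - 10)/(D + D) = -7 + (-10 + D)/((2*D)) = -7 + (-10 + D)*(1/(2*D)) = -7 + (-10 + D)/(2*D))
o(c) = -175 + c**2 - 109*c/16 (o(c) = (c**2 + (-13/2 - 5/(4**2))*c) - 175 = (c**2 + (-13/2 - 5/16)*c) - 175 = (c**2 - 109*c/16) - 175 = -175 + c**2 - 109*c/16)
(-17831 + 33618)*(o(73) + 44961) = (-17831 + 33618)*((-175 + 73**2 - 109/16*73) + 44961) = 15787*((-175 + 5329 - 7957/16) + 44961) = 15787*(74507/16 + 44961) = 15787*(793883/16) = 12533030921/16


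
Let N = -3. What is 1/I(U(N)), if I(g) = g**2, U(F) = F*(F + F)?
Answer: 1/324 ≈ 0.0030864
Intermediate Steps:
U(F) = 2*F**2 (U(F) = F*(2*F) = 2*F**2)
1/I(U(N)) = 1/((2*(-3)**2)**2) = 1/((2*9)**2) = 1/(18**2) = 1/324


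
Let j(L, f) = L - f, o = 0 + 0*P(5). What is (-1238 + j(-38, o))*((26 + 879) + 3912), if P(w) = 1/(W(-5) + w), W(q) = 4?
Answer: -6146492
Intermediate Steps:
P(w) = 1/(4 + w)
o = 0 (o = 0 + 0/(4 + 5) = 0 + 0/9 = 0 + 0*(⅑) = 0 + 0 = 0)
(-1238 + j(-38, o))*((26 + 879) + 3912) = (-1238 + (-38 - 1*0))*((26 + 879) + 3912) = (-1238 + (-38 + 0))*(905 + 3912) = (-1238 - 38)*4817 = -1276*4817 = -6146492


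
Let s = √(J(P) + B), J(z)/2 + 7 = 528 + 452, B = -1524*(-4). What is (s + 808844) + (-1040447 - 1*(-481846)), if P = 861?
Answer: 250243 + √8042 ≈ 2.5033e+5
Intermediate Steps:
B = 6096
J(z) = 1946 (J(z) = -14 + 2*(528 + 452) = -14 + 2*980 = -14 + 1960 = 1946)
s = √8042 (s = √(1946 + 6096) = √8042 ≈ 89.677)
(s + 808844) + (-1040447 - 1*(-481846)) = (√8042 + 808844) + (-1040447 - 1*(-481846)) = (808844 + √8042) + (-1040447 + 481846) = (808844 + √8042) - 558601 = 250243 + √8042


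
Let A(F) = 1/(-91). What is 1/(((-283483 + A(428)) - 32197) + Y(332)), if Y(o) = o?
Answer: -91/28696669 ≈ -3.1711e-6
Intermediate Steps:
A(F) = -1/91
1/(((-283483 + A(428)) - 32197) + Y(332)) = 1/(((-283483 - 1/91) - 32197) + 332) = 1/((-25796954/91 - 32197) + 332) = 1/(-28726881/91 + 332) = 1/(-28696669/91) = -91/28696669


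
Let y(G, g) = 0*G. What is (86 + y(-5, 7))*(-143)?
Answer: -12298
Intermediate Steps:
y(G, g) = 0
(86 + y(-5, 7))*(-143) = (86 + 0)*(-143) = 86*(-143) = -12298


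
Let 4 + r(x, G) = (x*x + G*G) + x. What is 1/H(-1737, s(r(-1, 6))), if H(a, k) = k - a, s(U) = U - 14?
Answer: 1/1755 ≈ 0.00056980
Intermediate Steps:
r(x, G) = -4 + x + G² + x² (r(x, G) = -4 + ((x*x + G*G) + x) = -4 + ((x² + G²) + x) = -4 + ((G² + x²) + x) = -4 + (x + G² + x²) = -4 + x + G² + x²)
s(U) = -14 + U
1/H(-1737, s(r(-1, 6))) = 1/((-14 + (-4 - 1 + 6² + (-1)²)) - 1*(-1737)) = 1/((-14 + (-4 - 1 + 36 + 1)) + 1737) = 1/((-14 + 32) + 1737) = 1/(18 + 1737) = 1/1755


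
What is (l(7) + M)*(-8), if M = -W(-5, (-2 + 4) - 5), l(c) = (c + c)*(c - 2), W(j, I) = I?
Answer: -584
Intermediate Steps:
l(c) = 2*c*(-2 + c) (l(c) = (2*c)*(-2 + c) = 2*c*(-2 + c))
M = 3 (M = -((-2 + 4) - 5) = -(2 - 5) = -1*(-3) = 3)
(l(7) + M)*(-8) = (2*7*(-2 + 7) + 3)*(-8) = (2*7*5 + 3)*(-8) = (70 + 3)*(-8) = 73*(-8) = -584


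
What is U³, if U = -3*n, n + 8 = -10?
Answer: 157464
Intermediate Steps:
n = -18 (n = -8 - 10 = -18)
U = 54 (U = -3*(-18) = 54)
U³ = 54³ = 157464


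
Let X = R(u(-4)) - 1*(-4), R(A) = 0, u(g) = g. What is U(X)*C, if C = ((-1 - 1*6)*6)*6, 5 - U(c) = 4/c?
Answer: -1008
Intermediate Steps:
X = 4 (X = 0 - 1*(-4) = 0 + 4 = 4)
U(c) = 5 - 4/c
C = -252 (C = ((-1 - 6)*6)*6 = -7*6*6 = -42*6 = -252)
U(X)*C = (5 - 4/4)*(-252) = (5 - 4*1/4)*(-252) = (5 - 1)*(-252) = 4*(-252) = -1008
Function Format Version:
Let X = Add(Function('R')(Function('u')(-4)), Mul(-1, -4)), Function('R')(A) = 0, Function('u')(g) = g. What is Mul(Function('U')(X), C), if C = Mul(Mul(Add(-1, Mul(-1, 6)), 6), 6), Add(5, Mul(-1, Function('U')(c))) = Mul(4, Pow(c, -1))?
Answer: -1008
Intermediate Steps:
X = 4 (X = Add(0, Mul(-1, -4)) = Add(0, 4) = 4)
Function('U')(c) = Add(5, Mul(-4, Pow(c, -1))) (Function('U')(c) = Add(5, Mul(-1, Mul(4, Pow(c, -1)))) = Add(5, Mul(-4, Pow(c, -1))))
C = -252 (C = Mul(Mul(Add(-1, -6), 6), 6) = Mul(Mul(-7, 6), 6) = Mul(-42, 6) = -252)
Mul(Function('U')(X), C) = Mul(Add(5, Mul(-4, Pow(4, -1))), -252) = Mul(Add(5, Mul(-4, Rational(1, 4))), -252) = Mul(Add(5, -1), -252) = Mul(4, -252) = -1008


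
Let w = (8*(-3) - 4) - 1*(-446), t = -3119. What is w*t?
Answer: -1303742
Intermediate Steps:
w = 418 (w = (-24 - 4) + 446 = -28 + 446 = 418)
w*t = 418*(-3119) = -1303742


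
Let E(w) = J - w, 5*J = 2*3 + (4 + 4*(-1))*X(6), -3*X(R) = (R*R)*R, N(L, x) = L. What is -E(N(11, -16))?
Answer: 49/5 ≈ 9.8000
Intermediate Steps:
X(R) = -R**3/3 (X(R) = -R*R*R/3 = -R**2*R/3 = -R**3/3)
J = 6/5 (J = (2*3 + (4 + 4*(-1))*(-1/3*6**3))/5 = (6 + (4 - 4)*(-1/3*216))/5 = (6 + 0*(-72))/5 = (6 + 0)/5 = (1/5)*6 = 6/5 ≈ 1.2000)
E(w) = 6/5 - w
-E(N(11, -16)) = -(6/5 - 1*11) = -(6/5 - 11) = -1*(-49/5) = 49/5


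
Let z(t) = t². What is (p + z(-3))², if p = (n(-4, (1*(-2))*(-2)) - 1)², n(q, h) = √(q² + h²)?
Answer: 1892 - 672*√2 ≈ 941.65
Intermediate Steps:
n(q, h) = √(h² + q²)
p = (-1 + 4*√2)² (p = (√(((1*(-2))*(-2))² + (-4)²) - 1)² = (√((-2*(-2))² + 16) - 1)² = (√(4² + 16) - 1)² = (√(16 + 16) - 1)² = (√32 - 1)² = (4*√2 - 1)² = (-1 + 4*√2)² ≈ 21.686)
(p + z(-3))² = ((33 - 8*√2) + (-3)²)² = ((33 - 8*√2) + 9)² = (42 - 8*√2)²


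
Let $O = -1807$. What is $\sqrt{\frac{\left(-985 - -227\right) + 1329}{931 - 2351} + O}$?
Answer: $\frac{i \sqrt{911111405}}{710} \approx 42.514 i$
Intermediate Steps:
$\sqrt{\frac{\left(-985 - -227\right) + 1329}{931 - 2351} + O} = \sqrt{\frac{\left(-985 - -227\right) + 1329}{931 - 2351} - 1807} = \sqrt{\frac{\left(-985 + 227\right) + 1329}{-1420} - 1807} = \sqrt{\left(-758 + 1329\right) \left(- \frac{1}{1420}\right) - 1807} = \sqrt{571 \left(- \frac{1}{1420}\right) - 1807} = \sqrt{- \frac{571}{1420} - 1807} = \sqrt{- \frac{2566511}{1420}} = \frac{i \sqrt{911111405}}{710}$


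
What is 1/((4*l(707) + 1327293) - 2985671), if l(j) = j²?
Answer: 1/341018 ≈ 2.9324e-6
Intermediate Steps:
1/((4*l(707) + 1327293) - 2985671) = 1/((4*707² + 1327293) - 2985671) = 1/((4*499849 + 1327293) - 2985671) = 1/((1999396 + 1327293) - 2985671) = 1/(3326689 - 2985671) = 1/341018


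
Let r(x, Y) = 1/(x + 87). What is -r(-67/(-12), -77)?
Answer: -12/1111 ≈ -0.010801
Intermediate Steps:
r(x, Y) = 1/(87 + x)
-r(-67/(-12), -77) = -1/(87 - 67/(-12)) = -1/(87 - 67*(-1/12)) = -1/(87 + 67/12) = -1/1111/12 = -1*12/1111 = -12/1111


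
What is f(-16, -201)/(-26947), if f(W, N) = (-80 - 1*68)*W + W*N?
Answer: -5584/26947 ≈ -0.20722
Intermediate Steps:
f(W, N) = -148*W + N*W (f(W, N) = (-80 - 68)*W + N*W = -148*W + N*W)
f(-16, -201)/(-26947) = -16*(-148 - 201)/(-26947) = -16*(-349)*(-1/26947) = 5584*(-1/26947) = -5584/26947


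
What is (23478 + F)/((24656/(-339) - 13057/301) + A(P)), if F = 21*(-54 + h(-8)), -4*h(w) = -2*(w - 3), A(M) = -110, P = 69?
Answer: -4536347823/46144138 ≈ -98.308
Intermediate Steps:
h(w) = -3/2 + w/2 (h(w) = -(-1)*(w - 3)/2 = -(-1)*(-3 + w)/2 = -(6 - 2*w)/4 = -3/2 + w/2)
F = -2499/2 (F = 21*(-54 + (-3/2 + (½)*(-8))) = 21*(-54 + (-3/2 - 4)) = 21*(-54 - 11/2) = 21*(-119/2) = -2499/2 ≈ -1249.5)
(23478 + F)/((24656/(-339) - 13057/301) + A(P)) = (23478 - 2499/2)/((24656/(-339) - 13057/301) - 110) = 44457/(2*((24656*(-1/339) - 13057*1/301) - 110)) = 44457/(2*((-24656/339 - 13057/301) - 110)) = 44457/(2*(-11847779/102039 - 110)) = 44457/(2*(-23072069/102039)) = (44457/2)*(-102039/23072069) = -4536347823/46144138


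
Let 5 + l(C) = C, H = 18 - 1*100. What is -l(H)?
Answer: 87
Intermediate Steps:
H = -82 (H = 18 - 100 = -82)
l(C) = -5 + C
-l(H) = -(-5 - 82) = -1*(-87) = 87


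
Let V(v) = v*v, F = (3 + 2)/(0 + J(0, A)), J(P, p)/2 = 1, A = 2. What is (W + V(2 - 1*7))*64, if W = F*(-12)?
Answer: -320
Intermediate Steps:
J(P, p) = 2 (J(P, p) = 2*1 = 2)
F = 5/2 (F = (3 + 2)/(0 + 2) = 5/2 ≈ 2.5000)
W = -30 (W = (5/2)*(-12) = -30)
V(v) = v²
(W + V(2 - 1*7))*64 = (-30 + (2 - 1*7)²)*64 = (-30 + (2 - 7)²)*64 = (-30 + (-5)²)*64 = (-30 + 25)*64 = -5*64 = -320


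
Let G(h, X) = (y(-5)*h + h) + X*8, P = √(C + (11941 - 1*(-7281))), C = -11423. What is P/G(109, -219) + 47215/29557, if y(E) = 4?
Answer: 47215/29557 - √7799/1207 ≈ 1.5243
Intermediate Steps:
P = √7799 (P = √(-11423 + (11941 - 1*(-7281))) = √(-11423 + (11941 + 7281)) = √(-11423 + 19222) = √7799 ≈ 88.312)
G(h, X) = 5*h + 8*X (G(h, X) = (4*h + h) + X*8 = 5*h + 8*X)
P/G(109, -219) + 47215/29557 = √7799/(5*109 + 8*(-219)) + 47215/29557 = √7799/(545 - 1752) + 47215*(1/29557) = √7799/(-1207) + 47215/29557 = √7799*(-1/1207) + 47215/29557 = -√7799/1207 + 47215/29557 = 47215/29557 - √7799/1207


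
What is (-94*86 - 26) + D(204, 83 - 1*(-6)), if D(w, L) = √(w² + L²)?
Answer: -8110 + √49537 ≈ -7887.4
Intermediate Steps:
D(w, L) = √(L² + w²)
(-94*86 - 26) + D(204, 83 - 1*(-6)) = (-94*86 - 26) + √((83 - 1*(-6))² + 204²) = (-8084 - 26) + √((83 + 6)² + 41616) = -8110 + √(89² + 41616) = -8110 + √(7921 + 41616) = -8110 + √49537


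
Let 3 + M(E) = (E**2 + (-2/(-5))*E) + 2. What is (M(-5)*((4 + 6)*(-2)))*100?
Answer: -44000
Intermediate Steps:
M(E) = -1 + E**2 + 2*E/5 (M(E) = -3 + ((E**2 + (-2/(-5))*E) + 2) = -3 + ((E**2 + (-2*(-1/5))*E) + 2) = -3 + ((E**2 + 2*E/5) + 2) = -3 + (2 + E**2 + 2*E/5) = -1 + E**2 + 2*E/5)
(M(-5)*((4 + 6)*(-2)))*100 = ((-1 + (-5)**2 + (2/5)*(-5))*((4 + 6)*(-2)))*100 = ((-1 + 25 - 2)*(10*(-2)))*100 = (22*(-20))*100 = -440*100 = -44000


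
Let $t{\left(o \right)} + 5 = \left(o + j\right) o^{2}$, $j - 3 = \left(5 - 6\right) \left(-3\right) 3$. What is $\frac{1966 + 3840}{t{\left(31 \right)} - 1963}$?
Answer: $\frac{5806}{39355} \approx 0.14753$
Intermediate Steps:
$j = 12$ ($j = 3 + \left(5 - 6\right) \left(-3\right) 3 = 3 + \left(-1\right) \left(-3\right) 3 = 3 + 3 \cdot 3 = 3 + 9 = 12$)
$t{\left(o \right)} = -5 + o^{2} \left(12 + o\right)$ ($t{\left(o \right)} = -5 + \left(o + 12\right) o^{2} = -5 + \left(12 + o\right) o^{2} = -5 + o^{2} \left(12 + o\right)$)
$\frac{1966 + 3840}{t{\left(31 \right)} - 1963} = \frac{1966 + 3840}{\left(-5 + 31^{3} + 12 \cdot 31^{2}\right) - 1963} = \frac{5806}{\left(-5 + 29791 + 12 \cdot 961\right) - 1963} = \frac{5806}{\left(-5 + 29791 + 11532\right) - 1963} = \frac{5806}{41318 - 1963} = \frac{5806}{39355}$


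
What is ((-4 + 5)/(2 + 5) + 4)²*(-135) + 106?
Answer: -108341/49 ≈ -2211.0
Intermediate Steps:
((-4 + 5)/(2 + 5) + 4)²*(-135) + 106 = (1/7 + 4)²*(-135) + 106 = (1*(⅐) + 4)²*(-135) + 106 = (⅐ + 4)²*(-135) + 106 = (29/7)²*(-135) + 106 = (841/49)*(-135) + 106 = -113535/49 + 106 = -108341/49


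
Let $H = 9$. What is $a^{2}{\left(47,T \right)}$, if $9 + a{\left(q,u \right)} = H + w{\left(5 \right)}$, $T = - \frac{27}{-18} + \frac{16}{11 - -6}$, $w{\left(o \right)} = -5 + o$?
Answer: $0$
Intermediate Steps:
$T = \frac{83}{34}$ ($T = \left(-27\right) \left(- \frac{1}{18}\right) + \frac{16}{11 + 6} = \frac{3}{2} + \frac{16}{17} = \frac{83}{34} \approx 2.4412$)
$a{\left(q,u \right)} = 0$ ($a{\left(q,u \right)} = -9 + \left(9 + \left(-5 + 5\right)\right) = -9 + \left(9 + 0\right) = -9 + 9 = 0$)
$a^{2}{\left(47,T \right)} = 0^{2} = 0$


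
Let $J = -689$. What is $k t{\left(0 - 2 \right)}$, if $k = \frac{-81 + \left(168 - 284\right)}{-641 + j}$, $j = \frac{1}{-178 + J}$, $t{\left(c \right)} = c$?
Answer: $- \frac{170799}{277874} \approx -0.61466$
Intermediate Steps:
$j = - \frac{1}{867}$ ($j = \frac{1}{-178 - 689} = \frac{1}{-867} = - \frac{1}{867} \approx -0.0011534$)
$k = \frac{170799}{555748}$ ($k = \frac{-81 + \left(168 - 284\right)}{-641 - \frac{1}{867}} = \frac{-81 - 116}{- \frac{555748}{867}} = \left(-197\right) \left(- \frac{867}{555748}\right) = \frac{170799}{555748} \approx 0.30733$)
$k t{\left(0 - 2 \right)} = \frac{170799 \left(0 - 2\right)}{555748} = \frac{170799}{555748} \left(-2\right) = - \frac{170799}{277874}$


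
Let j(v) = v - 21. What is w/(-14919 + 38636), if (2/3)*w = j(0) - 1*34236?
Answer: -102771/47434 ≈ -2.1666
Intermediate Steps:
j(v) = -21 + v
w = -102771/2 (w = 3*((-21 + 0) - 1*34236)/2 = 3*(-21 - 34236)/2 = (3/2)*(-34257) = -102771/2 ≈ -51386.)
w/(-14919 + 38636) = -102771/(2*(-14919 + 38636)) = -102771/2/23717 = -102771/2*1/23717 = -102771/47434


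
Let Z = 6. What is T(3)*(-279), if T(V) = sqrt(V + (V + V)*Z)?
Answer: -279*sqrt(39) ≈ -1742.4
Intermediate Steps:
T(V) = sqrt(13)*sqrt(V) (T(V) = sqrt(V + (V + V)*6) = sqrt(V + (2*V)*6) = sqrt(V + 12*V) = sqrt(13*V) = sqrt(13)*sqrt(V))
T(3)*(-279) = (sqrt(13)*sqrt(3))*(-279) = sqrt(39)*(-279) = -279*sqrt(39)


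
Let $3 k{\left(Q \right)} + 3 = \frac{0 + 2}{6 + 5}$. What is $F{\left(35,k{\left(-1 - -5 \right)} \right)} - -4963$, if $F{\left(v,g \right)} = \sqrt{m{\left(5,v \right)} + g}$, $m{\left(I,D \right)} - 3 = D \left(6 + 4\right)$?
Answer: $4963 + \frac{\sqrt{383394}}{33} \approx 4981.8$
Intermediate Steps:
$m{\left(I,D \right)} = 3 + 10 D$ ($m{\left(I,D \right)} = 3 + D \left(6 + 4\right) = 3 + D 10 = 3 + 10 D$)
$k{\left(Q \right)} = - \frac{31}{33}$ ($k{\left(Q \right)} = -1 + \frac{\left(0 + 2\right) \frac{1}{6 + 5}}{3} = -1 + \frac{2 \cdot \frac{1}{11}}{3} = -1 + \frac{1}{3} \cdot \frac{2}{11} = -1 + \frac{2}{33} = - \frac{31}{33}$)
$F{\left(v,g \right)} = \sqrt{3 + g + 10 v}$ ($F{\left(v,g \right)} = \sqrt{\left(3 + 10 v\right) + g} = \sqrt{3 + g + 10 v}$)
$F{\left(35,k{\left(-1 - -5 \right)} \right)} - -4963 = \sqrt{3 - \frac{31}{33} + 10 \cdot 35} - -4963 = \sqrt{3 - \frac{31}{33} + 350} + 4963 = \sqrt{\frac{11618}{33}} + 4963 = \frac{\sqrt{383394}}{33} + 4963 = 4963 + \frac{\sqrt{383394}}{33}$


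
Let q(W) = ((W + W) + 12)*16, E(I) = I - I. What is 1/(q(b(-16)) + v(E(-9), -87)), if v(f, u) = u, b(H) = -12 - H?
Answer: 1/233 ≈ 0.0042918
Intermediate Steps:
E(I) = 0
q(W) = 192 + 32*W (q(W) = (2*W + 12)*16 = (12 + 2*W)*16 = 192 + 32*W)
1/(q(b(-16)) + v(E(-9), -87)) = 1/((192 + 32*(-12 - 1*(-16))) - 87) = 1/((192 + 32*(-12 + 16)) - 87) = 1/((192 + 32*4) - 87) = 1/((192 + 128) - 87) = 1/(320 - 87) = 1/233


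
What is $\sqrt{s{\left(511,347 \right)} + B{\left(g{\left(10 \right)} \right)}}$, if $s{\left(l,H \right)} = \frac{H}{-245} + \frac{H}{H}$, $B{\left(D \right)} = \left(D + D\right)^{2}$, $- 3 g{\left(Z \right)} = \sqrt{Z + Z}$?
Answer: $\frac{\sqrt{93410}}{105} \approx 2.9108$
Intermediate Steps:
$g{\left(Z \right)} = - \frac{\sqrt{2} \sqrt{Z}}{3}$ ($g{\left(Z \right)} = - \frac{\sqrt{Z + Z}}{3} = - \frac{\sqrt{2 Z}}{3} = - \frac{\sqrt{2} \sqrt{Z}}{3}$)
$B{\left(D \right)} = 4 D^{2}$ ($B{\left(D \right)} = \left(2 D\right)^{2} = 4 D^{2}$)
$s{\left(l,H \right)} = 1 - \frac{H}{245}$ ($s{\left(l,H \right)} = H \left(- \frac{1}{245}\right) + 1 = - \frac{H}{245} + 1 = 1 - \frac{H}{245}$)
$\sqrt{s{\left(511,347 \right)} + B{\left(g{\left(10 \right)} \right)}} = \sqrt{\left(1 - \frac{347}{245}\right) + 4 \left(- \frac{\sqrt{2} \sqrt{10}}{3}\right)^{2}} = \sqrt{\left(1 - \frac{347}{245}\right) + 4 \left(- \frac{2 \sqrt{5}}{3}\right)^{2}} = \sqrt{- \frac{102}{245} + 4 \cdot \frac{20}{9}} = \sqrt{- \frac{102}{245} + \frac{80}{9}} = \sqrt{\frac{18682}{2205}} = \frac{\sqrt{93410}}{105}$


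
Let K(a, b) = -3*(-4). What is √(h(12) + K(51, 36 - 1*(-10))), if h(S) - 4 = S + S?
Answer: 2*√10 ≈ 6.3246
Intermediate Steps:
K(a, b) = 12
h(S) = 4 + 2*S (h(S) = 4 + (S + S) = 4 + 2*S)
√(h(12) + K(51, 36 - 1*(-10))) = √((4 + 2*12) + 12) = √((4 + 24) + 12) = √(28 + 12) = √40 = 2*√10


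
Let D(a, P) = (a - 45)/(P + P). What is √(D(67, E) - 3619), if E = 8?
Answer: I*√57882/4 ≈ 60.147*I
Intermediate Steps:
D(a, P) = (-45 + a)/(2*P) (D(a, P) = (-45 + a)/((2*P)) = (-45 + a)*(1/(2*P)) = (-45 + a)/(2*P))
√(D(67, E) - 3619) = √((½)*(-45 + 67)/8 - 3619) = √((½)*(⅛)*22 - 3619) = √(11/8 - 3619) = √(-28941/8) = I*√57882/4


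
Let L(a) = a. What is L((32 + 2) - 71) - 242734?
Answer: -242771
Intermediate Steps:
L((32 + 2) - 71) - 242734 = ((32 + 2) - 71) - 242734 = (34 - 71) - 242734 = -37 - 242734 = -242771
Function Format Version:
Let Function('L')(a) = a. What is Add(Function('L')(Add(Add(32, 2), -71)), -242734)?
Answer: -242771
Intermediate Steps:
Add(Function('L')(Add(Add(32, 2), -71)), -242734) = Add(Add(Add(32, 2), -71), -242734) = Add(Add(34, -71), -242734) = Add(-37, -242734) = -242771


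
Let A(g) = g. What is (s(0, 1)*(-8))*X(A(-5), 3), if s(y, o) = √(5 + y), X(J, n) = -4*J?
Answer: -160*√5 ≈ -357.77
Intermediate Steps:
(s(0, 1)*(-8))*X(A(-5), 3) = (√(5 + 0)*(-8))*(-4*(-5)) = (√5*(-8))*20 = -8*√5*20 = -160*√5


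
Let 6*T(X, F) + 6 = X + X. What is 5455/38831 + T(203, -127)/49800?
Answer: 4113716/29006757 ≈ 0.14182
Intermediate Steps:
T(X, F) = -1 + X/3 (T(X, F) = -1 + (X + X)/6 = -1 + (2*X)/6 = -1 + X/3)
5455/38831 + T(203, -127)/49800 = 5455/38831 + (-1 + (1/3)*203)/49800 = 5455*(1/38831) + (-1 + 203/3)*(1/49800) = 5455/38831 + (200/3)*(1/49800) = 5455/38831 + 1/747 = 4113716/29006757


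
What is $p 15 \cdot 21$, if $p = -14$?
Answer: $-4410$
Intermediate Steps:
$p 15 \cdot 21 = \left(-14\right) 15 \cdot 21 = \left(-210\right) 21 = -4410$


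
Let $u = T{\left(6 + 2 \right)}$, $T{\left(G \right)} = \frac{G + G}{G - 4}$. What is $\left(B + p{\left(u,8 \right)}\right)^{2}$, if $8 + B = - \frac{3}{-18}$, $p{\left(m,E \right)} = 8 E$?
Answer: $\frac{113569}{36} \approx 3154.7$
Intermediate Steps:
$T{\left(G \right)} = \frac{2 G}{-4 + G}$
$u = 4$ ($u = \frac{2 \left(6 + 2\right)}{-4 + \left(6 + 2\right)} = 2 \cdot 8 \frac{1}{-4 + 8} = 2 \cdot 8 \cdot \frac{1}{4} = 4$)
$B = - \frac{47}{6}$ ($B = -8 - \frac{3}{-18} = -8 - - \frac{1}{6} = -8 + \frac{1}{6} = - \frac{47}{6} \approx -7.8333$)
$\left(B + p{\left(u,8 \right)}\right)^{2} = \left(- \frac{47}{6} + 8 \cdot 8\right)^{2} = \left(- \frac{47}{6} + 64\right)^{2} = \left(\frac{337}{6}\right)^{2} = \frac{113569}{36}$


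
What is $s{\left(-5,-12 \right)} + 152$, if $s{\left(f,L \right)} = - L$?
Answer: $164$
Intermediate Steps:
$s{\left(-5,-12 \right)} + 152 = \left(-1\right) \left(-12\right) + 152 = 12 + 152 = 164$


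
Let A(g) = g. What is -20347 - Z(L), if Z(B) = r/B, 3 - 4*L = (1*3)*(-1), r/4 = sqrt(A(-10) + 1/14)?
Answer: -20347 - 4*I*sqrt(1946)/21 ≈ -20347.0 - 8.4026*I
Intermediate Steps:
r = 2*I*sqrt(1946)/7 (r = 4*sqrt(-10 + 1/14) = 4*sqrt(-139/14) = 4*(I*sqrt(1946)/14) = 2*I*sqrt(1946)/7 ≈ 12.604*I)
L = 3/2 (L = 3/4 - 1*3*(-1)/4 = 3/4 - 3*(-1)/4 = 3/4 - 1/4*(-3) = 3/4 + 3/4 = 3/2 ≈ 1.5000)
Z(B) = 2*I*sqrt(1946)/(7*B) (Z(B) = (2*I*sqrt(1946)/7)/B = 2*I*sqrt(1946)/(7*B))
-20347 - Z(L) = -20347 - 2*I*sqrt(1946)/(7*3/2) = -20347 - 2*I*sqrt(1946)*2/(7*3) = -20347 - 4*I*sqrt(1946)/21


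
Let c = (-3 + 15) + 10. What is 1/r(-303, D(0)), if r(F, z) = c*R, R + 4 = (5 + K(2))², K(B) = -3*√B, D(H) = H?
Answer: -13/2046 - 5*√2/1023 ≈ -0.013266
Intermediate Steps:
c = 22 (c = 12 + 10 = 22)
R = -4 + (5 - 3*√2)² ≈ -3.4264
r(F, z) = 858 - 660*√2 (r(F, z) = 22*(39 - 30*√2) = 858 - 660*√2)
1/r(-303, D(0)) = 1/(858 - 660*√2)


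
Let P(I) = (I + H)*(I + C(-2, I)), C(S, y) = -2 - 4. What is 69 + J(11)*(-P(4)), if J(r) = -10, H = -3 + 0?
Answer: 49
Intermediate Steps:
C(S, y) = -6
H = -3
P(I) = (-6 + I)*(-3 + I) (P(I) = (I - 3)*(I - 6) = (-3 + I)*(-6 + I) = (-6 + I)*(-3 + I))
69 + J(11)*(-P(4)) = 69 - (-10)*(18 + 4² - 9*4) = 69 - (-10)*(18 + 16 - 36) = 69 - (-10)*(-2) = 69 - 10*2 = 69 - 20 = 49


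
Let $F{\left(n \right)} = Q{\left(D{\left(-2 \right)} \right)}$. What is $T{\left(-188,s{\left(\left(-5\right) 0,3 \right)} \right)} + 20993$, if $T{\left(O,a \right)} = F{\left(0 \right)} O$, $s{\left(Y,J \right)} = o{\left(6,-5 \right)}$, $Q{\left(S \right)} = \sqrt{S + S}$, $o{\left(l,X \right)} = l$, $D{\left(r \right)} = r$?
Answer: $20993 - 376 i \approx 20993.0 - 376.0 i$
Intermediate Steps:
$Q{\left(S \right)} = \sqrt{2} \sqrt{S}$ ($Q{\left(S \right)} = \sqrt{2 S} = \sqrt{2} \sqrt{S}$)
$s{\left(Y,J \right)} = 6$
$F{\left(n \right)} = 2 i$ ($F{\left(n \right)} = \sqrt{2} \sqrt{-2} = \sqrt{2} i \sqrt{2} = 2 i$)
$T{\left(O,a \right)} = 2 i O$
$T{\left(-188,s{\left(\left(-5\right) 0,3 \right)} \right)} + 20993 = 2 i \left(-188\right) + 20993 = - 376 i + 20993 = 20993 - 376 i$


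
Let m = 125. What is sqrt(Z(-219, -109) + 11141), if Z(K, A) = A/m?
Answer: 6*sqrt(193405)/25 ≈ 105.55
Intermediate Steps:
Z(K, A) = A/125
sqrt(Z(-219, -109) + 11141) = sqrt((1/125)*(-109) + 11141) = sqrt(-109/125 + 11141) = sqrt(1392516/125) = 6*sqrt(193405)/25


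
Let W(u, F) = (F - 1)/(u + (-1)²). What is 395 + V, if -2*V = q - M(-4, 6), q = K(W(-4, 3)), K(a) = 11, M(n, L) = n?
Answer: 775/2 ≈ 387.50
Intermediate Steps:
W(u, F) = (-1 + F)/(1 + u) (W(u, F) = (-1 + F)/(u + 1) = (-1 + F)/(1 + u))
q = 11
V = -15/2 (V = -(11 - 1*(-4))/2 = -(11 + 4)/2 = -½*15 = -15/2 ≈ -7.5000)
395 + V = 395 - 15/2 = 775/2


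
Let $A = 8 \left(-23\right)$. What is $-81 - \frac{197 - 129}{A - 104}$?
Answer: $- \frac{5815}{72} \approx -80.764$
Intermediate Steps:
$A = -184$
$-81 - \frac{197 - 129}{A - 104} = -81 - \frac{197 - 129}{-184 - 104} = -81 - \frac{68}{-288} = -81 - 68 \left(- \frac{1}{288}\right) = -81 - - \frac{17}{72} = -81 + \frac{17}{72} = - \frac{5815}{72}$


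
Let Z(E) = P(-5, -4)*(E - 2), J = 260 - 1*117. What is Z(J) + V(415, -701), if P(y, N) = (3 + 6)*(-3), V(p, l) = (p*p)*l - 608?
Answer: -120734140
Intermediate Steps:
V(p, l) = -608 + l*p² (V(p, l) = p²*l - 608 = l*p² - 608 = -608 + l*p²)
J = 143 (J = 260 - 117 = 143)
P(y, N) = -27 (P(y, N) = 9*(-3) = -27)
Z(E) = 54 - 27*E (Z(E) = -27*(E - 2) = -27*(-2 + E) = 54 - 27*E)
Z(J) + V(415, -701) = (54 - 27*143) + (-608 - 701*415²) = (54 - 3861) + (-608 - 701*172225) = -3807 + (-608 - 120729725) = -3807 - 120730333 = -120734140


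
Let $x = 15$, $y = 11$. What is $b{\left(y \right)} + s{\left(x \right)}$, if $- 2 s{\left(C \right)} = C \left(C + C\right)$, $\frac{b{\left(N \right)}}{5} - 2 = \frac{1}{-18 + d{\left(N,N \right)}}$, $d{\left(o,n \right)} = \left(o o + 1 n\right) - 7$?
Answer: $- \frac{23000}{107} \approx -214.95$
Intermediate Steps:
$d{\left(o,n \right)} = -7 + n + o^{2}$ ($d{\left(o,n \right)} = \left(o^{2} + n\right) - 7 = \left(n + o^{2}\right) - 7 = -7 + n + o^{2}$)
$b{\left(N \right)} = 10 + \frac{5}{-25 + N + N^{2}}$ ($b{\left(N \right)} = 10 + \frac{5}{-18 + \left(-7 + N + N^{2}\right)} = 10 + \frac{5}{-25 + N + N^{2}}$)
$s{\left(C \right)} = - C^{2}$ ($s{\left(C \right)} = - \frac{C \left(C + C\right)}{2} = - \frac{C 2 C}{2} = - \frac{2 C^{2}}{2} = - C^{2}$)
$b{\left(y \right)} + s{\left(x \right)} = \frac{5 \left(-49 + 2 \cdot 11 + 2 \cdot 11^{2}\right)}{-25 + 11 + 11^{2}} - 15^{2} = \frac{5 \left(-49 + 22 + 2 \cdot 121\right)}{-25 + 11 + 121} - 225 = \frac{5 \left(-49 + 22 + 242\right)}{107} - 225 = 5 \cdot \frac{1}{107} \cdot 215 - 225 = \frac{1075}{107} - 225 = - \frac{23000}{107}$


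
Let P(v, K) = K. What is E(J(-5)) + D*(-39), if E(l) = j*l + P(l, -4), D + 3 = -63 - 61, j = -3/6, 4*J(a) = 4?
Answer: 9897/2 ≈ 4948.5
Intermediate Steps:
J(a) = 1 (J(a) = (1/4)*4 = 1)
j = -1/2 (j = -3*1/6 = -1/2 ≈ -0.50000)
D = -127 (D = -3 + (-63 - 61) = -3 - 124 = -127)
E(l) = -4 - l/2 (E(l) = -l/2 - 4 = -4 - l/2)
E(J(-5)) + D*(-39) = (-4 - 1/2*1) - 127*(-39) = (-4 - 1/2) + 4953 = -9/2 + 4953 = 9897/2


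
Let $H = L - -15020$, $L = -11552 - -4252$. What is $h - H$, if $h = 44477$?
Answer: $36757$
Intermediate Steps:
$L = -7300$ ($L = -11552 + 4252 = -7300$)
$H = 7720$ ($H = -7300 - -15020 = -7300 + 15020 = 7720$)
$h - H = 44477 - 7720 = 36757$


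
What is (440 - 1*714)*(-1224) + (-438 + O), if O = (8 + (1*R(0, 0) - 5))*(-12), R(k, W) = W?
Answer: 334902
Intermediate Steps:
O = -36 (O = (8 + (1*0 - 5))*(-12) = (8 + (0 - 5))*(-12) = (8 - 5)*(-12) = 3*(-12) = -36)
(440 - 1*714)*(-1224) + (-438 + O) = (440 - 1*714)*(-1224) + (-438 - 36) = (440 - 714)*(-1224) - 474 = -274*(-1224) - 474 = 335376 - 474 = 334902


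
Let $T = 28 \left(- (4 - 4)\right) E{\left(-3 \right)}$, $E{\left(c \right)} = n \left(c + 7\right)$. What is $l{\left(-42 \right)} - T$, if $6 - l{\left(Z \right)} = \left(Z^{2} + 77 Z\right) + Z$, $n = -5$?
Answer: $1518$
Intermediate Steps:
$l{\left(Z \right)} = 6 - Z^{2} - 78 Z$ ($l{\left(Z \right)} = 6 - \left(\left(Z^{2} + 77 Z\right) + Z\right) = 6 - \left(Z^{2} + 78 Z\right) = 6 - Z^{2} - 78 Z$)
$E{\left(c \right)} = -35 - 5 c$ ($E{\left(c \right)} = - 5 \left(c + 7\right) = - 5 \left(7 + c\right) = -35 - 5 c$)
$T = 0$ ($T = 28 \left(- (4 - 4)\right) \left(-35 - -15\right) = 28 \left(\left(-1\right) 0\right) \left(-35 + 15\right) = 28 \cdot 0 \left(-20\right) = 0 \left(-20\right) = 0$)
$l{\left(-42 \right)} - T = \left(6 - \left(-42\right)^{2} - -3276\right) - 0 = \left(6 - 1764 + 3276\right) + 0 = 1518 + 0 = 1518$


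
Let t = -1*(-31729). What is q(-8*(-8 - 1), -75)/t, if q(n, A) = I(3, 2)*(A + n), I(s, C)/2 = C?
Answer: -12/31729 ≈ -0.00037820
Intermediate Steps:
I(s, C) = 2*C
t = 31729
q(n, A) = 4*A + 4*n (q(n, A) = (2*2)*(A + n) = 4*(A + n) = 4*A + 4*n)
q(-8*(-8 - 1), -75)/t = (4*(-75) + 4*(-8*(-8 - 1)))/31729 = (-300 + 4*(-8*(-9)))*(1/31729) = (-300 + 4*72)*(1/31729) = (-300 + 288)*(1/31729) = -12*1/31729 = -12/31729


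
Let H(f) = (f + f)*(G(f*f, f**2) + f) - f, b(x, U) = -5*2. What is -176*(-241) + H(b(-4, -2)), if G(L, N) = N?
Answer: 40626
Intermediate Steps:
b(x, U) = -10
H(f) = -f + 2*f*(f + f**2) (H(f) = (f + f)*(f**2 + f) - f = (2*f)*(f + f**2) - f = 2*f*(f + f**2) - f = -f + 2*f*(f + f**2))
-176*(-241) + H(b(-4, -2)) = -176*(-241) - 10*(-1 + 2*(-10) + 2*(-10)**2) = 42416 - 10*(-1 - 20 + 2*100) = 42416 - 10*(-1 - 20 + 200) = 42416 - 10*179 = 42416 - 1790 = 40626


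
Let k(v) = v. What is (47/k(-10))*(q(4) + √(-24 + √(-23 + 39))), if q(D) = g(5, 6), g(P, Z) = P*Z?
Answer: -141 - 47*I*√5/5 ≈ -141.0 - 21.019*I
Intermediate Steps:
q(D) = 30 (q(D) = 5*6 = 30)
(47/k(-10))*(q(4) + √(-24 + √(-23 + 39))) = (47/(-10))*(30 + √(-24 + √(-23 + 39))) = (47*(-⅒))*(30 + √(-24 + √16)) = -47*(30 + √(-24 + 4))/10 = -47*(30 + √(-20))/10 = -47*(30 + 2*I*√5)/10 = -141 - 47*I*√5/5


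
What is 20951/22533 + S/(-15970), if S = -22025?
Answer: 23739337/10281486 ≈ 2.3089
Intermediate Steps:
20951/22533 + S/(-15970) = 20951/22533 - 22025/(-15970) = 20951*(1/22533) - 22025*(-1/15970) = 2993/3219 + 4405/3194 = 23739337/10281486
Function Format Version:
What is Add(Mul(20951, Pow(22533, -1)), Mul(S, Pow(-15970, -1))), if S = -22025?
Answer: Rational(23739337, 10281486) ≈ 2.3089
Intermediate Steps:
Add(Mul(20951, Pow(22533, -1)), Mul(S, Pow(-15970, -1))) = Add(Mul(20951, Pow(22533, -1)), Mul(-22025, Pow(-15970, -1))) = Add(Mul(20951, Rational(1, 22533)), Mul(-22025, Rational(-1, 15970))) = Add(Rational(2993, 3219), Rational(4405, 3194)) = Rational(23739337, 10281486)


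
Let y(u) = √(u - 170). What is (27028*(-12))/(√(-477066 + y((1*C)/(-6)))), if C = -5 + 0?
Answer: -324336*√6/√(-2862396 + I*√6090) ≈ -0.0064011 + 469.58*I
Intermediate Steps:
C = -5
y(u) = √(-170 + u)
(27028*(-12))/(√(-477066 + y((1*C)/(-6)))) = (27028*(-12))/(√(-477066 + √(-170 + (1*(-5))/(-6)))) = -324336/√(-477066 + √(-170 - 5*(-⅙))) = -324336/√(-477066 + √(-170 + ⅚)) = -324336/√(-477066 + √(-1015/6)) = -324336/√(-477066 + I*√6090/6)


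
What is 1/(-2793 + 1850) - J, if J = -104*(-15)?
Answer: -1471081/943 ≈ -1560.0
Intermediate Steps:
J = 1560
1/(-2793 + 1850) - J = 1/(-2793 + 1850) - 1*1560 = 1/(-943) - 1560 = -1/943 - 1560 = -1471081/943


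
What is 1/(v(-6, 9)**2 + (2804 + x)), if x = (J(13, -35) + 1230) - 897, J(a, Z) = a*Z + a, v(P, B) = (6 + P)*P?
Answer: 1/2695 ≈ 0.00037106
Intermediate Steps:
v(P, B) = P*(6 + P)
J(a, Z) = a + Z*a (J(a, Z) = Z*a + a = a + Z*a)
x = -109 (x = (13*(1 - 35) + 1230) - 897 = (13*(-34) + 1230) - 897 = (-442 + 1230) - 897 = 788 - 897 = -109)
1/(v(-6, 9)**2 + (2804 + x)) = 1/((-6*(6 - 6))**2 + (2804 - 109)) = 1/((-6*0)**2 + 2695) = 1/(0**2 + 2695) = 1/(0 + 2695) = 1/2695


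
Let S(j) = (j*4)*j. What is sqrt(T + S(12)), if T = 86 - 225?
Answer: sqrt(437) ≈ 20.905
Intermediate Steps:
T = -139
S(j) = 4*j**2 (S(j) = (4*j)*j = 4*j**2)
sqrt(T + S(12)) = sqrt(-139 + 4*12**2) = sqrt(-139 + 4*144) = sqrt(-139 + 576) = sqrt(437)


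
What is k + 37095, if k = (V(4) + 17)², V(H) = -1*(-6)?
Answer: 37624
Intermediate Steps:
V(H) = 6
k = 529 (k = (6 + 17)² = 23² = 529)
k + 37095 = 529 + 37095 = 37624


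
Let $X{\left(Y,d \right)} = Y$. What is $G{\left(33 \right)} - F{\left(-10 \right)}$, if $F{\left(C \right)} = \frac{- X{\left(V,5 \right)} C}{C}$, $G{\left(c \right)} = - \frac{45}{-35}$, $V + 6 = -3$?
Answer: $- \frac{54}{7} \approx -7.7143$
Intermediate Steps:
$V = -9$ ($V = -6 - 3 = -9$)
$G{\left(c \right)} = \frac{9}{7}$ ($G{\left(c \right)} = \left(-45\right) \left(- \frac{1}{35}\right) = \frac{9}{7}$)
$F{\left(C \right)} = 9$ ($F{\left(C \right)} = \frac{\left(-1\right) \left(-9\right) C}{C} = \frac{9 C}{C} = 9$)
$G{\left(33 \right)} - F{\left(-10 \right)} = \frac{9}{7} - 9 = - \frac{54}{7}$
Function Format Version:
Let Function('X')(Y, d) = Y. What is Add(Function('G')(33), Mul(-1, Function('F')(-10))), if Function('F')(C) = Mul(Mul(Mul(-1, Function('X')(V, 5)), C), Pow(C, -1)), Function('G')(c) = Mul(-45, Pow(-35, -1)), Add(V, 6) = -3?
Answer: Rational(-54, 7) ≈ -7.7143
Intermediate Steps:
V = -9 (V = Add(-6, -3) = -9)
Function('G')(c) = Rational(9, 7) (Function('G')(c) = Mul(-45, Rational(-1, 35)) = Rational(9, 7))
Function('F')(C) = 9 (Function('F')(C) = Mul(Mul(Mul(-1, -9), C), Pow(C, -1)) = Mul(Mul(9, C), Pow(C, -1)) = 9)
Add(Function('G')(33), Mul(-1, Function('F')(-10))) = Add(Rational(9, 7), Mul(-1, 9)) = Add(Rational(9, 7), -9) = Rational(-54, 7)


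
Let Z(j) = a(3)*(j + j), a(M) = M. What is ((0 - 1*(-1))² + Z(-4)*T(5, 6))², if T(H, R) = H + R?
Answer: 69169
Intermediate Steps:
Z(j) = 6*j (Z(j) = 3*(j + j) = 3*(2*j) = 6*j)
((0 - 1*(-1))² + Z(-4)*T(5, 6))² = ((0 - 1*(-1))² + (6*(-4))*(5 + 6))² = ((0 + 1)² - 24*11)² = (1² - 264)² = (1 - 264)² = (-263)² = 69169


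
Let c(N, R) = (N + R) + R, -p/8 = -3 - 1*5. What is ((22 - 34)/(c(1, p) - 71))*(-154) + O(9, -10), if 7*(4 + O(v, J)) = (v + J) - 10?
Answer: 5337/203 ≈ 26.291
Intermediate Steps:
p = 64 (p = -8*(-3 - 1*5) = -8*(-3 - 5) = -8*(-8) = 64)
O(v, J) = -38/7 + J/7 + v/7 (O(v, J) = -4 + ((v + J) - 10)/7 = -4 + ((J + v) - 10)/7 = -4 + (-10 + J + v)/7 = -4 + (-10/7 + J/7 + v/7) = -38/7 + J/7 + v/7)
c(N, R) = N + 2*R
((22 - 34)/(c(1, p) - 71))*(-154) + O(9, -10) = ((22 - 34)/((1 + 2*64) - 71))*(-154) + (-38/7 + (⅐)*(-10) + (⅐)*9) = -12/((1 + 128) - 71)*(-154) + (-38/7 - 10/7 + 9/7) = -12/(129 - 71)*(-154) - 39/7 = -12/58*(-154) - 39/7 = -12*1/58*(-154) - 39/7 = -6/29*(-154) - 39/7 = 924/29 - 39/7 = 5337/203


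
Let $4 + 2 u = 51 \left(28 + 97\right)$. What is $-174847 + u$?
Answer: $- \frac{343323}{2} \approx -1.7166 \cdot 10^{5}$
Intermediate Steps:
$u = \frac{6371}{2}$ ($u = -2 + \frac{51 \left(28 + 97\right)}{2} = -2 + \frac{51 \cdot 125}{2} = -2 + \frac{1}{2} \cdot 6375 = -2 + \frac{6375}{2} = \frac{6371}{2} \approx 3185.5$)
$-174847 + u = -174847 + \frac{6371}{2} = - \frac{343323}{2}$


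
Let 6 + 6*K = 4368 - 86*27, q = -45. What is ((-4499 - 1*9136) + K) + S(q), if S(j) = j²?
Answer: -11270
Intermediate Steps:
K = 340 (K = -1 + (4368 - 86*27)/6 = -1 + (4368 - 1*2322)/6 = -1 + (4368 - 2322)/6 = -1 + (⅙)*2046 = -1 + 341 = 340)
((-4499 - 1*9136) + K) + S(q) = ((-4499 - 1*9136) + 340) + (-45)² = ((-4499 - 9136) + 340) + 2025 = (-13635 + 340) + 2025 = -13295 + 2025 = -11270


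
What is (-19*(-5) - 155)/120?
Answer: -½ ≈ -0.50000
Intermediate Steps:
(-19*(-5) - 155)/120 = (95 - 155)*(1/120) = -60*1/120 = -½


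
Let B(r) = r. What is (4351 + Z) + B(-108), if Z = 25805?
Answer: 30048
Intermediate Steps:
(4351 + Z) + B(-108) = (4351 + 25805) - 108 = 30156 - 108 = 30048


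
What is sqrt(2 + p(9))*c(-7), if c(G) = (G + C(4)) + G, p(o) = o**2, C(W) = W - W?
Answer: -14*sqrt(83) ≈ -127.55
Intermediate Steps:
C(W) = 0
c(G) = 2*G (c(G) = (G + 0) + G = G + G = 2*G)
sqrt(2 + p(9))*c(-7) = sqrt(2 + 9**2)*(2*(-7)) = sqrt(2 + 81)*(-14) = sqrt(83)*(-14) = -14*sqrt(83)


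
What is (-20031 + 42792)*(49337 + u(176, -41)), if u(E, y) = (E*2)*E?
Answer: 2533048929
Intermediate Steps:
u(E, y) = 2*E² (u(E, y) = (2*E)*E = 2*E²)
(-20031 + 42792)*(49337 + u(176, -41)) = (-20031 + 42792)*(49337 + 2*176²) = 22761*(49337 + 2*30976) = 22761*(49337 + 61952) = 22761*111289 = 2533048929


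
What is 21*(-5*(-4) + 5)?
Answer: 525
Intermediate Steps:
21*(-5*(-4) + 5) = 21*(20 + 5) = 21*25 = 525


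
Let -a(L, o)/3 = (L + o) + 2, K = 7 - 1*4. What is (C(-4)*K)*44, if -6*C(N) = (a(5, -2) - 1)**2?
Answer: -5632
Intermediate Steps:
K = 3 (K = 7 - 4 = 3)
a(L, o) = -6 - 3*L - 3*o (a(L, o) = -3*((L + o) + 2) = -3*(2 + L + o) = -6 - 3*L - 3*o)
C(N) = -128/3 (C(N) = -((-6 - 3*5 - 3*(-2)) - 1)**2/6 = -((-6 - 15 + 6) - 1)**2/6 = -(-15 - 1)**2/6 = -1/6*(-16)**2 = -1/6*256 = -128/3)
(C(-4)*K)*44 = -128/3*3*44 = -128*44 = -5632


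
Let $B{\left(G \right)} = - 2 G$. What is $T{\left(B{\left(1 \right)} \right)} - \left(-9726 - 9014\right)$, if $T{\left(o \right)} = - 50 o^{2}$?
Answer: $18540$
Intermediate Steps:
$T{\left(B{\left(1 \right)} \right)} - \left(-9726 - 9014\right) = - 50 \left(\left(-2\right) 1\right)^{2} - \left(-9726 - 9014\right) = - 50 \left(-2\right)^{2} - \left(-9726 - 9014\right) = \left(-50\right) 4 - -18740 = -200 + 18740 = 18540$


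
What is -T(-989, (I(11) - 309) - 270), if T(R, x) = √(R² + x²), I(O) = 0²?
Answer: -√1313362 ≈ -1146.0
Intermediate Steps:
I(O) = 0
-T(-989, (I(11) - 309) - 270) = -√((-989)² + ((0 - 309) - 270)²) = -√(978121 + (-309 - 270)²) = -√(978121 + (-579)²) = -√(978121 + 335241) = -√1313362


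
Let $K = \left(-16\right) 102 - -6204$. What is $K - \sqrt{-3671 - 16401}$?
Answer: $4572 - 2 i \sqrt{5018} \approx 4572.0 - 141.68 i$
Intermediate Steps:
$K = 4572$ ($K = -1632 + 6204 = 4572$)
$K - \sqrt{-3671 - 16401} = 4572 - \sqrt{-3671 - 16401} = 4572 - \sqrt{-20072} = 4572 - 2 i \sqrt{5018}$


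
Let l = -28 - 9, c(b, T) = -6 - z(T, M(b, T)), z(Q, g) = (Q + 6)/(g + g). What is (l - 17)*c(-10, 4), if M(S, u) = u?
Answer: 783/2 ≈ 391.50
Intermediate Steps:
z(Q, g) = (6 + Q)/(2*g) (z(Q, g) = (6 + Q)/((2*g)) = (6 + Q)*(1/(2*g)) = (6 + Q)/(2*g))
c(b, T) = -6 - (6 + T)/(2*T)
l = -37
(l - 17)*c(-10, 4) = (-37 - 17)*(-13/2 - 3/4) = -54*(-13/2 - 3*1/4) = -54*(-13/2 - 3/4) = -54*(-29/4) = 783/2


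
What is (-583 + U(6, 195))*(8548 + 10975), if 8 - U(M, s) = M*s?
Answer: -34067635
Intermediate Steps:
U(M, s) = 8 - M*s
(-583 + U(6, 195))*(8548 + 10975) = (-583 + (8 - 1*6*195))*(8548 + 10975) = (-583 + (8 - 1170))*19523 = (-583 - 1162)*19523 = -1745*19523 = -34067635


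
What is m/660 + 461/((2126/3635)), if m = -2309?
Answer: 550538083/701580 ≈ 784.71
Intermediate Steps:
m/660 + 461/((2126/3635)) = -2309/660 + 461/((2126/3635)) = -2309*1/660 + 461/((2126*(1/3635))) = -2309/660 + 461/(2126/3635) = -2309/660 + 461*(3635/2126) = -2309/660 + 1675735/2126 = 550538083/701580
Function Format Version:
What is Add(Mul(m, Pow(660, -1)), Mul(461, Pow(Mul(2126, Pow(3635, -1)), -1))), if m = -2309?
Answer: Rational(550538083, 701580) ≈ 784.71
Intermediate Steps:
Add(Mul(m, Pow(660, -1)), Mul(461, Pow(Mul(2126, Pow(3635, -1)), -1))) = Add(Mul(-2309, Pow(660, -1)), Mul(461, Pow(Mul(2126, Pow(3635, -1)), -1))) = Add(Mul(-2309, Rational(1, 660)), Mul(461, Pow(Mul(2126, Rational(1, 3635)), -1))) = Add(Rational(-2309, 660), Mul(461, Pow(Rational(2126, 3635), -1))) = Add(Rational(-2309, 660), Mul(461, Rational(3635, 2126))) = Add(Rational(-2309, 660), Rational(1675735, 2126)) = Rational(550538083, 701580)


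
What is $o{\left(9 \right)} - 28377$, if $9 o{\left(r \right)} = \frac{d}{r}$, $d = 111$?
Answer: $- \frac{766142}{27} \approx -28376.0$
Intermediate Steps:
$o{\left(r \right)} = \frac{37}{3 r}$ ($o{\left(r \right)} = \frac{111 \frac{1}{r}}{9} = \frac{37}{3 r}$)
$o{\left(9 \right)} - 28377 = \frac{37}{3 \cdot 9} - 28377 = \frac{37}{3} \cdot \frac{1}{9} - 28377 = \frac{37}{27} - 28377 = - \frac{766142}{27}$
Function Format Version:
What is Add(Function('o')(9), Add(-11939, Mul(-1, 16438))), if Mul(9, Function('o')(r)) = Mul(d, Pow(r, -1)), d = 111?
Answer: Rational(-766142, 27) ≈ -28376.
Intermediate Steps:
Function('o')(r) = Mul(Rational(37, 3), Pow(r, -1)) (Function('o')(r) = Mul(Rational(1, 9), Mul(111, Pow(r, -1))) = Mul(Rational(37, 3), Pow(r, -1)))
Add(Function('o')(9), Add(-11939, Mul(-1, 16438))) = Add(Mul(Rational(37, 3), Pow(9, -1)), Add(-11939, Mul(-1, 16438))) = Add(Mul(Rational(37, 3), Rational(1, 9)), Add(-11939, -16438)) = Add(Rational(37, 27), -28377) = Rational(-766142, 27)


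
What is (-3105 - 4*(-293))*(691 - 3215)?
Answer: 4878892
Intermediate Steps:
(-3105 - 4*(-293))*(691 - 3215) = (-3105 + 1172)*(-2524) = -1933*(-2524) = 4878892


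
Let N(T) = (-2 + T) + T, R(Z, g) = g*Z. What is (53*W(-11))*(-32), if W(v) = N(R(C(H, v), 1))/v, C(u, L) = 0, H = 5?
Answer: -3392/11 ≈ -308.36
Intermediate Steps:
R(Z, g) = Z*g
N(T) = -2 + 2*T
W(v) = -2/v (W(v) = (-2 + 2*(0*1))/v = (-2 + 2*0)/v = (-2 + 0)/v = -2/v)
(53*W(-11))*(-32) = (53*(-2/(-11)))*(-32) = (53*(-2*(-1/11)))*(-32) = (53*(2/11))*(-32) = (106/11)*(-32) = -3392/11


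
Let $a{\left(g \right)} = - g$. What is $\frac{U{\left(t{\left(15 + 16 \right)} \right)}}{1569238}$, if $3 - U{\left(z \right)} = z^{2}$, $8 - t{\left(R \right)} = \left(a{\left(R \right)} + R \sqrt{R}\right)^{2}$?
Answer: $- \frac{1059710137}{1569238} + \frac{59089968 \sqrt{31}}{784619} \approx -255.99$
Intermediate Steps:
$t{\left(R \right)} = 8 - \left(R^{\frac{3}{2}} - R\right)^{2}$ ($t{\left(R \right)} = 8 - \left(- R + R \sqrt{R}\right)^{2} = 8 - \left(- R + R^{\frac{3}{2}}\right)^{2} = 8 - \left(R^{\frac{3}{2}} - R\right)^{2}$)
$U{\left(z \right)} = 3 - z^{2}$
$\frac{U{\left(t{\left(15 + 16 \right)} \right)}}{1569238} = \frac{3 - \left(8 - \left(\left(15 + 16\right)^{\frac{3}{2}} - \left(15 + 16\right)\right)^{2}\right)^{2}}{1569238} = \left(3 - \left(8 - \left(31^{\frac{3}{2}} - 31\right)^{2}\right)^{2}\right) \frac{1}{1569238} = \left(3 - \left(8 - \left(31 \sqrt{31} - 31\right)^{2}\right)^{2}\right) \frac{1}{1569238} = \left(3 - \left(8 - \left(-31 + 31 \sqrt{31}\right)^{2}\right)^{2}\right) \frac{1}{1569238} = \frac{3}{1569238} - \frac{\left(8 - \left(-31 + 31 \sqrt{31}\right)^{2}\right)^{2}}{1569238}$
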